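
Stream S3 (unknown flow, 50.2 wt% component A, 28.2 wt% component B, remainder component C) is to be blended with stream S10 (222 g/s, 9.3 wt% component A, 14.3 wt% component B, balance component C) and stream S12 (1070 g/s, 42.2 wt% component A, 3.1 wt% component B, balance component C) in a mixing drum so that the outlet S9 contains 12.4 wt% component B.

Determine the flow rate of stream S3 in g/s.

603.1 g/s

Let S3 be the unknown flow. Total out = 1292 + S3.
component B balance: 64.916 + 0.282·S3 = 0.124·(1292 + S3)
(0.282 − 0.124)·S3 = 0.124×1292 − 64.916 = 95.292
S3 = 95.292 / 0.158 = 603.11 g/s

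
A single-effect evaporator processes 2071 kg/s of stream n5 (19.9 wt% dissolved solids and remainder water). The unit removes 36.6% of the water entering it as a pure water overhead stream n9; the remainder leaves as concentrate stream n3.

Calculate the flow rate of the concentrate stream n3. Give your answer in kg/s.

water entering = 2071×0.801 = 1658.9 kg/s; overhead removed = 0.366×1658.9 = 607.15 kg/s.
Concentrate = 2071 − 607.15 = 1463.9 kg/s.

1464 kg/s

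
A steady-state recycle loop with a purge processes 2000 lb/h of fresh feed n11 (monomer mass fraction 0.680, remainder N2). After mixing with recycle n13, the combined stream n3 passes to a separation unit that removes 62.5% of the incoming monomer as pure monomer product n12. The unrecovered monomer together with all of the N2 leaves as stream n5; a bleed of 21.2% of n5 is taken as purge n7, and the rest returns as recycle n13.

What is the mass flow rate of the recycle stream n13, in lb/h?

N2 enters only via n11 and leaves only via the purge: 2000×0.320 = 0.212×(N2 in n5), and the separation unit passes all N2, so N2 in n3 = N2 in n5 = 3018.9 lb/h.
monomer in n3: m_A = 2000×0.680 + (1−0.212)·(1−0.625)·m_A, so m_A = 1360/0.7045 = 1930.4 lb/h.
n5 = (1−0.625)×1930.4 + 3018.9 = 3742.8 lb/h.
Recycle n13 = (1−0.212)×3742.8 = 2949.3 lb/h.

2949 lb/h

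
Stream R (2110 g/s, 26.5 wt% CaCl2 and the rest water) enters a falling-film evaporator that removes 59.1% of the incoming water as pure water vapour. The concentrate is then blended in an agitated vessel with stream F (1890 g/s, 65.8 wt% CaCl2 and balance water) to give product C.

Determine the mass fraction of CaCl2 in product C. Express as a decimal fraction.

Vapour removed = 0.591×0.735×2110 = 916.55 g/s; concentrate = 1193.4 g/s.
CaCl2 reaching the mixer = 559.15 (from concentrate) + 1890×0.658 = 1802.8 g/s.
Product flow = 1193.4 + 1890 = 3083.4 g/s; CaCl2 fraction = 0.585.

0.585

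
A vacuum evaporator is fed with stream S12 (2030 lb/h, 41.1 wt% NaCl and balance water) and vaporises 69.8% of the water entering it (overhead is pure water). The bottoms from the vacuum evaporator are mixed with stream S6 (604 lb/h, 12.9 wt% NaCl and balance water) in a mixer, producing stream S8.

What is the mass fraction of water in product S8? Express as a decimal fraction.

0.493

Vapour removed = 0.698×0.589×2030 = 834.58 lb/h; concentrate = 1195.4 lb/h.
water reaching the mixer = 361.09 (from concentrate) + 604×0.871 = 887.18 lb/h.
Product flow = 1195.4 + 604 = 1799.4 lb/h; water fraction = 0.493.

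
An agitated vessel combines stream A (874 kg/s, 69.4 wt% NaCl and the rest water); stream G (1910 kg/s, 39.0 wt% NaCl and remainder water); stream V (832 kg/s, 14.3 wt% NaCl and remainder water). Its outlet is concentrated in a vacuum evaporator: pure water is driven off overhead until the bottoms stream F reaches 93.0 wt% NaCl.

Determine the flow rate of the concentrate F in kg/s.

NaCl entering = 874×0.694 + 1910×0.390 + 832×0.143 = 1470.4 kg/s.
All NaCl reports to F, so F = 1470.4/0.930 = 1581.1 kg/s.

1581 kg/s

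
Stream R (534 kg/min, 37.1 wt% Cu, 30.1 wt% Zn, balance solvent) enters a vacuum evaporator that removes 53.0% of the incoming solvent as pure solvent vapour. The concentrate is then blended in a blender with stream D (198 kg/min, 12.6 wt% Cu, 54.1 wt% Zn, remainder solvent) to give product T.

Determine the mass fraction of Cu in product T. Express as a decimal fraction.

0.3490

Vapour removed = 0.530×0.328×534 = 92.831 kg/min; concentrate = 441.17 kg/min.
Cu reaching the mixer = 198.11 (from concentrate) + 198×0.126 = 223.06 kg/min.
Product flow = 441.17 + 198 = 639.17 kg/min; Cu fraction = 0.3490.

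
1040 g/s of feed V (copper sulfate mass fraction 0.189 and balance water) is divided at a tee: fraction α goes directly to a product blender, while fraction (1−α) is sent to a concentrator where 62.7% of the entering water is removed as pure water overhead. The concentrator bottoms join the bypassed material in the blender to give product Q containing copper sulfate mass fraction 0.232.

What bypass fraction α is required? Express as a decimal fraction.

0.636

All 1040×0.189 = 196.56 g/s of copper sulfate reaches Q, so Q = 196.56/0.232 = 847.24 g/s and vapour = 192.76 g/s.
The evaporator receives (1−α)·1040 of feed at 0.811 water and removes 0.627 of that water:
0.627×0.811×(1−α)×1040 = 192.76
(1−α) = 192.76/528.84 = 0.3645;  α = 0.6355.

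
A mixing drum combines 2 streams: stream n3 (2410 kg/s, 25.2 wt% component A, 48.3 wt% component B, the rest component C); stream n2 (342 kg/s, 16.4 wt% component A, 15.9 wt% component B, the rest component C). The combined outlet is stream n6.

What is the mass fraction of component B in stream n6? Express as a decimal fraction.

Total flow out = 2410 + 342 = 2752 kg/s.
component B in = 2410×0.483 + 342×0.159 = 1218.4 kg/s.
component B mass fraction in n6 = 1218.4/2752 = 0.443.

0.443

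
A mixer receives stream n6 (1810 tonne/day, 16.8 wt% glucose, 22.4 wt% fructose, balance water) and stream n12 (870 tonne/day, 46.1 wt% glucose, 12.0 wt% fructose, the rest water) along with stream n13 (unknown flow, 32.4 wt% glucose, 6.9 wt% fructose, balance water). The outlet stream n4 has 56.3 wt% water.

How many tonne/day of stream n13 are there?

Let n13 be the unknown flow. Total out = 2680 + n13.
water balance: 1465 + 0.607·n13 = 0.563·(2680 + n13)
(0.607 − 0.563)·n13 = 0.563×2680 − 1465 = 43.83
n13 = 43.83 / 0.044 = 996.14 tonne/day

996.1 tonne/day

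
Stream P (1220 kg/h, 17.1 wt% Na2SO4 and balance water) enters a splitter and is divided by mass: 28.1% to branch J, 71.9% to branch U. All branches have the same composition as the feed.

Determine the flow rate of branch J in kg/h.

Branch J flow = 0.281×1220 = 342.82 kg/h.

342.8 kg/h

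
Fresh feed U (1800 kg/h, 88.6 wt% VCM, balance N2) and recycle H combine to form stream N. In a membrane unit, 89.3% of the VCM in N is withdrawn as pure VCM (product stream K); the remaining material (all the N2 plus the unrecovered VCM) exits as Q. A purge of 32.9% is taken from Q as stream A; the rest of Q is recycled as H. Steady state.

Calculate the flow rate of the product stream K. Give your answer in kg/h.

1534 kg/h

VCM in N: m_A = 1800×0.886 + (1−0.329)·(1−0.893)·m_A, so m_A = 1594.8/0.9282 = 1718.2 kg/h.
Product K = 0.893×1718.2 = 1534.3 kg/h.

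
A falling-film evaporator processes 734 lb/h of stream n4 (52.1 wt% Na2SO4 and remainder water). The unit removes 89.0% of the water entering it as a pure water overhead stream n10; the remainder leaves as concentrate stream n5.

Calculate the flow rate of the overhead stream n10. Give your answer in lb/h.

water entering = 734×0.479 = 351.59 lb/h; overhead removed = 0.890×351.59 = 312.91 lb/h.

312.9 lb/h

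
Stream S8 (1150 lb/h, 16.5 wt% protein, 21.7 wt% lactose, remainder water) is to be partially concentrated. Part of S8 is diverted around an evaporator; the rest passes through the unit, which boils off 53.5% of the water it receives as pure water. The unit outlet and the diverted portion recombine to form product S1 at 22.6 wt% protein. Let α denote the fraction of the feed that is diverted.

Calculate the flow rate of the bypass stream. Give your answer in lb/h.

211.2 lb/h

All 1150×0.165 = 189.75 lb/h of protein reaches S1, so S1 = 189.75/0.226 = 839.6 lb/h and vapour = 310.4 lb/h.
The evaporator receives (1−α)·1150 of feed at 0.618 water and removes 0.535 of that water:
0.535×0.618×(1−α)×1150 = 310.4
(1−α) = 310.4/380.22 = 0.8164;  α = 0.1836.
Bypass flow = 0.1836×1150 = 211.19 lb/h.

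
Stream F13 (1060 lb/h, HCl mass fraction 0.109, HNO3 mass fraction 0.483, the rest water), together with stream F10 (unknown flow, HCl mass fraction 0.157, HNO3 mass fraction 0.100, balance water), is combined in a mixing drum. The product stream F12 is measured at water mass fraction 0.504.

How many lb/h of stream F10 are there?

425.8 lb/h

Let F10 be the unknown flow. Total out = 1060 + F10.
water balance: 432.48 + 0.743·F10 = 0.504·(1060 + F10)
(0.743 − 0.504)·F10 = 0.504×1060 − 432.48 = 101.76
F10 = 101.76 / 0.239 = 425.77 lb/h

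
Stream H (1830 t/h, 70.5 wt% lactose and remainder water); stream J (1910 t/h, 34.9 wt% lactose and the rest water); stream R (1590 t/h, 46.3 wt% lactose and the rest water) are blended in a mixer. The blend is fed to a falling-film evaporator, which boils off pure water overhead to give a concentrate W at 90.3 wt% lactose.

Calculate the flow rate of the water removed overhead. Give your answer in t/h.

2348 t/h

lactose entering = 1830×0.705 + 1910×0.349 + 1590×0.463 = 2692.9 t/h.
All lactose reports to W, so W = 2692.9/0.903 = 2982.2 t/h.
Total feed = 5330 t/h; overhead = 5330 − 2982.2 = 2347.8 t/h.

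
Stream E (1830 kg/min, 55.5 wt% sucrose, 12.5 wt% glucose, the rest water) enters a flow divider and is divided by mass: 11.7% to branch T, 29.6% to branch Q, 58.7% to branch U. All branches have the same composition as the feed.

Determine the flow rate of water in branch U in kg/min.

343.7 kg/min

Branch U total = 0.587×1830 = 1074.2 kg/min.
water in U = 0.320×1074.2 = 343.75 kg/min.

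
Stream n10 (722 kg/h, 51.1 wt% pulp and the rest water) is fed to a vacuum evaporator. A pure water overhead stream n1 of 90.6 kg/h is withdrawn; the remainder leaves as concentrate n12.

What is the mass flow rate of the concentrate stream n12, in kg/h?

Concentrate = 722 − 90.6 = 631.4 kg/h.

631.4 kg/h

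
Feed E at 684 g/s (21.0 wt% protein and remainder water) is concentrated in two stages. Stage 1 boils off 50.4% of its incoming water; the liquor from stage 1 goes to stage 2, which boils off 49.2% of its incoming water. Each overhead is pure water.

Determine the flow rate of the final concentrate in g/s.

water in feed = 684×0.790 = 540.36 g/s.
After stage 1: water left = (1−0.504)×540.36 = 268.02; stream total = 411.66 g/s.
After stage 2: water left = (1−0.492)×268.02 = 136.15; final concentrate = 279.79 g/s.

279.8 g/s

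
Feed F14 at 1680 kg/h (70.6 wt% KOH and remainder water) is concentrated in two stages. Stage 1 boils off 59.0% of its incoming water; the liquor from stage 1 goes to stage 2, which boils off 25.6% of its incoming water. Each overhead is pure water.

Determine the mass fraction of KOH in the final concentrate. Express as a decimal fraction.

0.887

water in feed = 1680×0.294 = 493.92 kg/h.
After stage 1: water left = (1−0.590)×493.92 = 202.51; stream total = 1388.6 kg/h.
After stage 2: water left = (1−0.256)×202.51 = 150.67; final concentrate = 1336.7 kg/h.
KOH fraction = 1186.1/1336.7 = 0.887.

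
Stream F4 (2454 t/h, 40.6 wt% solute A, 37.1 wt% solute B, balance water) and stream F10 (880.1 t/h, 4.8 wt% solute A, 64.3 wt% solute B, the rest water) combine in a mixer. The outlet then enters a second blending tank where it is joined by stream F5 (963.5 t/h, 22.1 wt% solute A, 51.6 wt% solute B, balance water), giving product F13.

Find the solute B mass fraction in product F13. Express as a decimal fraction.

0.4592

Overall, product flow = 4297.6 t/h.
solute B in = 2454×0.371 + 880.1×0.643 + 963.5×0.516 = 1973.5 t/h.
solute B fraction in F13 = 0.4592.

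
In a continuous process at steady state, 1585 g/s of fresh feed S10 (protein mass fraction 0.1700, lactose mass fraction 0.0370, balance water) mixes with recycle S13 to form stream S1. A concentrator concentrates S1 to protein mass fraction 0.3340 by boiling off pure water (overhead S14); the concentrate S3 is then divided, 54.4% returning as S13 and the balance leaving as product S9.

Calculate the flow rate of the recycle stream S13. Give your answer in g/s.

962.4 g/s

Overall protein balance (none leaves overhead): protein in fresh feed = protein in product, i.e. 1585×0.170 = (1−0.544)·S3·0.334.
S3 = 269.45/(0.334×0.456) = 1769.2 g/s.
Recycle S13 = 0.544×1769.2 = 962.42 g/s.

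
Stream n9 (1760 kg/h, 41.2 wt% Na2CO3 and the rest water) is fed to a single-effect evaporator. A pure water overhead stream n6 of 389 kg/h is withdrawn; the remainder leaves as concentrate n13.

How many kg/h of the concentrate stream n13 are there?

1371 kg/h

Concentrate = 1760 − 389 = 1371 kg/h.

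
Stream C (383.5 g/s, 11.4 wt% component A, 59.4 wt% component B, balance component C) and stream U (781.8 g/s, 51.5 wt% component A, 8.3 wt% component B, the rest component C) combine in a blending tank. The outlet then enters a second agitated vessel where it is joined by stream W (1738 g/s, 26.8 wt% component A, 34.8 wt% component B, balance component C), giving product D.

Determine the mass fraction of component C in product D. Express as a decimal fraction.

Overall, product flow = 2903.3 g/s.
component C in = 383.5×0.292 + 781.8×0.402 + 1738×0.384 = 1093.7 g/s.
component C fraction in D = 0.377.

0.377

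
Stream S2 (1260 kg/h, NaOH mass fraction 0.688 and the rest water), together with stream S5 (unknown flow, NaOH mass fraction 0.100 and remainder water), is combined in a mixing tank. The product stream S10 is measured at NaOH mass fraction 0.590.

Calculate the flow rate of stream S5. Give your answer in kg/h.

Let S5 be the unknown flow. Total out = 1260 + S5.
NaOH balance: 866.88 + 0.100·S5 = 0.590·(1260 + S5)
(0.100 − 0.590)·S5 = 0.590×1260 − 866.88 = -123.48
S5 = -123.48 / -0.490 = 252 kg/h

252 kg/h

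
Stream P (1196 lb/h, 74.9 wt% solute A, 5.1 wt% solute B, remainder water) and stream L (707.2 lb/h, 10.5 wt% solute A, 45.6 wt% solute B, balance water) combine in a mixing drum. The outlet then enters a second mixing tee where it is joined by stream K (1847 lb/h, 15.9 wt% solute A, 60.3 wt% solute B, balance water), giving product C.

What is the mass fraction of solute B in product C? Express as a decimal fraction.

0.399

Overall, product flow = 3750.2 lb/h.
solute B in = 1196×0.051 + 707.2×0.456 + 1847×0.603 = 1497.2 lb/h.
solute B fraction in C = 0.399.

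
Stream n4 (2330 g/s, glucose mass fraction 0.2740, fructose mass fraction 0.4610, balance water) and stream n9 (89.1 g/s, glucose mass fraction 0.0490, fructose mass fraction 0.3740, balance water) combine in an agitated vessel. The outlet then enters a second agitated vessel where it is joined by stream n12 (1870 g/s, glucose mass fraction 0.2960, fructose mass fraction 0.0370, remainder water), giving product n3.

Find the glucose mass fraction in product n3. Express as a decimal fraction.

Overall, product flow = 4289.1 g/s.
glucose in = 2330×0.274 + 89.1×0.049 + 1870×0.296 = 1196.3 g/s.
glucose fraction in n3 = 0.2789.

0.2789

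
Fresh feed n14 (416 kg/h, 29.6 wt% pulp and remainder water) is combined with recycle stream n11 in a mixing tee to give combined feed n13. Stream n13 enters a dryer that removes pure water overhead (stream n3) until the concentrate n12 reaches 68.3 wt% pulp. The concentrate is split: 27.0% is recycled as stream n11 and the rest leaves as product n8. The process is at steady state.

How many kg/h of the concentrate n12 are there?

247 kg/h

Overall pulp balance (none leaves overhead): pulp in fresh feed = pulp in product, i.e. 416×0.296 = (1−0.270)·n12·0.683.
n12 = 123.14/(0.683×0.730) = 246.97 kg/h.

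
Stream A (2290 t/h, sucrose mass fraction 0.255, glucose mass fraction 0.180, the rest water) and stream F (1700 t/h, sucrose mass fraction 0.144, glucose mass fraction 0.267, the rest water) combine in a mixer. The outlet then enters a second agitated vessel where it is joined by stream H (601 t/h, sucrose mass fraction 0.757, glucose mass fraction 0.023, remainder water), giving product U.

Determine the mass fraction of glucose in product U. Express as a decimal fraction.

0.192

Overall, product flow = 4591 t/h.
glucose in = 2290×0.180 + 1700×0.267 + 601×0.023 = 879.92 t/h.
glucose fraction in U = 0.192.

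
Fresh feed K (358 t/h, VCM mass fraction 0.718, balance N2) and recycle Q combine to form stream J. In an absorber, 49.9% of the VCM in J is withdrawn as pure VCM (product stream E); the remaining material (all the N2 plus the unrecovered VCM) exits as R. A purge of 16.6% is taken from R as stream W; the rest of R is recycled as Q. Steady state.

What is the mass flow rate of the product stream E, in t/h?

VCM in J: m_A = 358×0.718 + (1−0.166)·(1−0.499)·m_A, so m_A = 257.04/0.5822 = 441.53 t/h.
Product E = 0.499×441.53 = 220.32 t/h.

220.3 t/h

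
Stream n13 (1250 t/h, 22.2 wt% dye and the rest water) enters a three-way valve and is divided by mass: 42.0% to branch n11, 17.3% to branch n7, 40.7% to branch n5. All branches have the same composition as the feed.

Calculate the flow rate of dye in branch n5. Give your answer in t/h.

112.9 t/h

Branch n5 total = 0.407×1250 = 508.75 t/h.
dye in n5 = 0.222×508.75 = 112.94 t/h.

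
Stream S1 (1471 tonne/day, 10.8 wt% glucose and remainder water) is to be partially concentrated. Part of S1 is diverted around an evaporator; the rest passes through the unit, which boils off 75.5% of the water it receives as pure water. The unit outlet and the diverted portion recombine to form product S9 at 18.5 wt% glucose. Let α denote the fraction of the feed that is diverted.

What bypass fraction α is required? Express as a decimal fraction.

All 1471×0.108 = 158.87 tonne/day of glucose reaches S9, so S9 = 158.87/0.185 = 858.75 tonne/day and vapour = 612.25 tonne/day.
The evaporator receives (1−α)·1471 of feed at 0.892 water and removes 0.755 of that water:
0.755×0.892×(1−α)×1471 = 612.25
(1−α) = 612.25/990.66 = 0.6180;  α = 0.3820.

0.382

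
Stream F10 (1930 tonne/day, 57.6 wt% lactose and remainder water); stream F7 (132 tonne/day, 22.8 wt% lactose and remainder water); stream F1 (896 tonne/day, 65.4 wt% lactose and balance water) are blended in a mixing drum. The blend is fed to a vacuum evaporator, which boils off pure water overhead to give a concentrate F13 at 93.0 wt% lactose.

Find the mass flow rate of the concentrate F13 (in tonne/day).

1858 tonne/day

lactose entering = 1930×0.576 + 132×0.228 + 896×0.654 = 1727.8 tonne/day.
All lactose reports to F13, so F13 = 1727.8/0.930 = 1857.8 tonne/day.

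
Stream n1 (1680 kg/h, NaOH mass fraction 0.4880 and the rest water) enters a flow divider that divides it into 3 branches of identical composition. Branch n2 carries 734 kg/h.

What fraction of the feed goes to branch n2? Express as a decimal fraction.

Fraction to n2 = 734/1680 = 0.4369.

0.437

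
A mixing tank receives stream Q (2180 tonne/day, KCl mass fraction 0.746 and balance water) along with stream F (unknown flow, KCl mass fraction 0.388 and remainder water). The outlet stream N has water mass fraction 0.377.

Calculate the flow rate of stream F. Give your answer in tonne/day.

Let F be the unknown flow. Total out = 2180 + F.
water balance: 553.72 + 0.612·F = 0.377·(2180 + F)
(0.612 − 0.377)·F = 0.377×2180 − 553.72 = 268.14
F = 268.14 / 0.235 = 1141 tonne/day

1141 tonne/day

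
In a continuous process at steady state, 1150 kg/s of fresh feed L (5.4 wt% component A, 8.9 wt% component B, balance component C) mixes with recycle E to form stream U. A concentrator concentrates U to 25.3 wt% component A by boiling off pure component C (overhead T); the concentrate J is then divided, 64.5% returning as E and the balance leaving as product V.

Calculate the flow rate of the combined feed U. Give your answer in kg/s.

1596 kg/s

Overall component A balance (none leaves overhead): component A in fresh feed = component A in product, i.e. 1150×0.054 = (1−0.645)·J·0.253.
J = 62.1/(0.253×0.355) = 691.42 kg/s.
Recycle E = 0.645×691.42 = 445.97 kg/s.
Combined feed U = 1150 + 445.97 = 1596 kg/s.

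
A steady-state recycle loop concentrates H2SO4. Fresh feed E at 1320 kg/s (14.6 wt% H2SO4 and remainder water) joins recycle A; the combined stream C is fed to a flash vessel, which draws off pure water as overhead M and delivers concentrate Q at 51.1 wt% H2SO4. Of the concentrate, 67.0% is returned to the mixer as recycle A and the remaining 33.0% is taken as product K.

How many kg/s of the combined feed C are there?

Overall H2SO4 balance (none leaves overhead): H2SO4 in fresh feed = H2SO4 in product, i.e. 1320×0.146 = (1−0.670)·Q·0.511.
Q = 192.72/(0.511×0.330) = 1142.9 kg/s.
Recycle A = 0.670×1142.9 = 765.71 kg/s.
Combined feed C = 1320 + 765.71 = 2085.7 kg/s.

2086 kg/s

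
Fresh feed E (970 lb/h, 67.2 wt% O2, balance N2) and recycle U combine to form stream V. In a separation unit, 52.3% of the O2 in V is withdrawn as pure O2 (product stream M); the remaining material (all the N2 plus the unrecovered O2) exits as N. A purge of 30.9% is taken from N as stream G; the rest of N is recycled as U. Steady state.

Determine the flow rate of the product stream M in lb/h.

508.5 lb/h

O2 in V: m_A = 970×0.672 + (1−0.309)·(1−0.523)·m_A, so m_A = 651.84/0.6704 = 972.33 lb/h.
Product M = 0.523×972.33 = 508.53 lb/h.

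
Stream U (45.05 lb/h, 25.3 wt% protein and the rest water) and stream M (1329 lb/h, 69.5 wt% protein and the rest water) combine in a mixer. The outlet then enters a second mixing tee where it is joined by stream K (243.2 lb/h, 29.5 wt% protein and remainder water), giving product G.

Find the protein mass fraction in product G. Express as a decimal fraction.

Overall, product flow = 1617.2 lb/h.
protein in = 45.05×0.253 + 1329×0.695 + 243.2×0.295 = 1006.8 lb/h.
protein fraction in G = 0.623.

0.623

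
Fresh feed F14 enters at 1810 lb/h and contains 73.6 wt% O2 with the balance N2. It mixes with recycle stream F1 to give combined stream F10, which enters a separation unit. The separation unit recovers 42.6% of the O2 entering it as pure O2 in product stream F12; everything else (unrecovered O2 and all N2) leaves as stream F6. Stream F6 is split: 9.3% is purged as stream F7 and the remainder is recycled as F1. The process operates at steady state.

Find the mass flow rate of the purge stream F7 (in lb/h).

626.2 lb/h

N2 enters only via F14 and leaves only via the purge: 1810×0.264 = 0.093×(N2 in F6), and the separation unit passes all N2, so N2 in F10 = N2 in F6 = 5138.1 lb/h.
O2 in F10: m_A = 1810×0.736 + (1−0.093)·(1−0.426)·m_A, so m_A = 1332.2/0.4794 = 2778.9 lb/h.
F6 = (1−0.426)×2778.9 + 5138.1 = 6733.2 lb/h.
Purge F7 = 0.093×6733.2 = 626.18 lb/h.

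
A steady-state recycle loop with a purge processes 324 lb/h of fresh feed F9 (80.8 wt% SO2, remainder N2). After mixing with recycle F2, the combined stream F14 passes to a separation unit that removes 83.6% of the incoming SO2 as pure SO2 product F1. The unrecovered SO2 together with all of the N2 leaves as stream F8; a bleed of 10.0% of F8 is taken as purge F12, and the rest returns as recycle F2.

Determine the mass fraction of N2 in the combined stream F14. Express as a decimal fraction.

0.669

N2 enters only via F9 and leaves only via the purge: 324×0.192 = 0.100×(N2 in F8), and the separation unit passes all N2, so N2 in F14 = N2 in F8 = 622.08 lb/h.
SO2 in F14: m_A = 324×0.808 + (1−0.100)·(1−0.836)·m_A, so m_A = 261.79/0.8524 = 307.12 lb/h.
F14 = 307.12 + 622.08 = 929.2 lb/h.
N2 fraction in F14 = 622.08/929.2 = 0.669.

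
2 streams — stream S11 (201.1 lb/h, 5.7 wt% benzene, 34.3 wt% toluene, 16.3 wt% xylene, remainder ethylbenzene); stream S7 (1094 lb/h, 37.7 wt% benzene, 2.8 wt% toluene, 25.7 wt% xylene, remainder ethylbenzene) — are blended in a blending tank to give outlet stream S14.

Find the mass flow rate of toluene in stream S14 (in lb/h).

toluene out = toluene in = 201.1×0.343 + 1094×0.028 = 99.609 lb/h.

99.61 lb/h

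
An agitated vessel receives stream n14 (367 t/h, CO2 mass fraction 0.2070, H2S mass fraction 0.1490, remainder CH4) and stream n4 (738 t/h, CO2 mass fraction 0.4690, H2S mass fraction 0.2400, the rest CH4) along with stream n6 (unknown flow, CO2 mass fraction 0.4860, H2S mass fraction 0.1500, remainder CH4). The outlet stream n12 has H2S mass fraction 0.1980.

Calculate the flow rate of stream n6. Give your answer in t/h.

Let n6 be the unknown flow. Total out = 1105 + n6.
H2S balance: 231.8 + 0.150·n6 = 0.198·(1105 + n6)
(0.150 − 0.198)·n6 = 0.198×1105 − 231.8 = -13.013
n6 = -13.013 / -0.048 = 271.1 t/h

271.1 t/h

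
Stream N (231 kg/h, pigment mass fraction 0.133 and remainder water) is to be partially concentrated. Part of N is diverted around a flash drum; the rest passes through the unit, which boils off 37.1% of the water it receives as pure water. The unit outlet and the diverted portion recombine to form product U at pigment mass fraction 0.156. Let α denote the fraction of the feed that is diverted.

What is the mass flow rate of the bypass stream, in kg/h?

125.1 kg/h

All 231×0.133 = 30.723 kg/h of pigment reaches U, so U = 30.723/0.156 = 196.94 kg/h and vapour = 34.058 kg/h.
The evaporator receives (1−α)·231 of feed at 0.867 water and removes 0.371 of that water:
0.371×0.867×(1−α)×231 = 34.058
(1−α) = 34.058/74.303 = 0.4584;  α = 0.5416.
Bypass flow = 0.5416×231 = 125.12 kg/h.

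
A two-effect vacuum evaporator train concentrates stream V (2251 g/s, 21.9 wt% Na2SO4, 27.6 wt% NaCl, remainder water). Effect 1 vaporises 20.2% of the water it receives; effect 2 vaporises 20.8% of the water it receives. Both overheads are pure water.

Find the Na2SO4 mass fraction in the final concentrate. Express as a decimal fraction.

0.269

water in feed = 2251×0.505 = 1136.8 g/s.
After stage 1: water left = (1−0.202)×1136.8 = 907.13; stream total = 2021.4 g/s.
After stage 2: water left = (1−0.208)×907.13 = 718.45; final concentrate = 1832.7 g/s.
Na2SO4 fraction = 492.97/1832.7 = 0.269.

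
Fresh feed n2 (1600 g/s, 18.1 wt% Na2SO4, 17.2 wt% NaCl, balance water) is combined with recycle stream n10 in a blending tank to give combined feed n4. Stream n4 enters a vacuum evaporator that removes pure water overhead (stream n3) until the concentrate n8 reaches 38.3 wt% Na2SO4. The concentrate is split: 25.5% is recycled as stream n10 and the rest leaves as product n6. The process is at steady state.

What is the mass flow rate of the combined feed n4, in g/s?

1859 g/s

Overall Na2SO4 balance (none leaves overhead): Na2SO4 in fresh feed = Na2SO4 in product, i.e. 1600×0.181 = (1−0.255)·n8·0.383.
n8 = 289.6/(0.383×0.745) = 1014.9 g/s.
Recycle n10 = 0.255×1014.9 = 258.81 g/s.
Combined feed n4 = 1600 + 258.81 = 1858.8 g/s.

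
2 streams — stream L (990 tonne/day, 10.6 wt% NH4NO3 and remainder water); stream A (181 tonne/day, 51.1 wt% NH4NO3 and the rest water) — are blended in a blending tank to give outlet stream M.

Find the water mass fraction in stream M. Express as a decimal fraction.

0.8314

Total flow out = 990 + 181 = 1171 tonne/day.
water in = 990×0.894 + 181×0.489 = 973.57 tonne/day.
water mass fraction in M = 973.57/1171 = 0.8314.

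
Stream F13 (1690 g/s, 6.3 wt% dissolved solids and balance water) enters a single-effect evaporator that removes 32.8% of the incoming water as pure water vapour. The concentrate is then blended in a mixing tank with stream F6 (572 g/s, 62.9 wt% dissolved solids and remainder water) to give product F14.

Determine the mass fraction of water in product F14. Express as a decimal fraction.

Vapour removed = 0.328×0.937×1690 = 519.4 g/s; concentrate = 1170.6 g/s.
water reaching the mixer = 1064.1 (from concentrate) + 572×0.371 = 1276.3 g/s.
Product flow = 1170.6 + 572 = 1742.6 g/s; water fraction = 0.7324.

0.7324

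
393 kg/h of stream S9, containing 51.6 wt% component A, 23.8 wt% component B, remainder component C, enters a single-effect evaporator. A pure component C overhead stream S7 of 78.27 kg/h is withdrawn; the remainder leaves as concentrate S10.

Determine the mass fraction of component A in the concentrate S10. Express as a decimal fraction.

component A is not removed: 393×0.516 = 202.79 kg/h of component A enters S10.
Concentrate = 393 − 78.27 = 314.73 kg/h.
Mass fraction = 202.79/314.73 = 0.644.

0.644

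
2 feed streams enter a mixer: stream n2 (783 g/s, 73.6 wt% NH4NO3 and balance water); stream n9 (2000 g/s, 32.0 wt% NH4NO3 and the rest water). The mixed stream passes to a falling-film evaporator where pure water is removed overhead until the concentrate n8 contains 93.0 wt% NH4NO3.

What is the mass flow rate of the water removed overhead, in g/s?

NH4NO3 entering = 783×0.736 + 2000×0.320 = 1216.3 g/s.
All NH4NO3 reports to n8, so n8 = 1216.3/0.930 = 1307.8 g/s.
Total feed = 2783 g/s; overhead = 2783 − 1307.8 = 1475.2 g/s.

1475 g/s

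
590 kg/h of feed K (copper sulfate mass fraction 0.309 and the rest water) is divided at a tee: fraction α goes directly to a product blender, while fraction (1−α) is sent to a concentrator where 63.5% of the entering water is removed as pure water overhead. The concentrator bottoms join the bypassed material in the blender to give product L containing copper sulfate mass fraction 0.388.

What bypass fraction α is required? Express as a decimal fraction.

All 590×0.309 = 182.31 kg/h of copper sulfate reaches L, so L = 182.31/0.388 = 469.87 kg/h and vapour = 120.13 kg/h.
The evaporator receives (1−α)·590 of feed at 0.691 water and removes 0.635 of that water:
0.635×0.691×(1−α)×590 = 120.13
(1−α) = 120.13/258.88 = 0.4640;  α = 0.5360.

0.536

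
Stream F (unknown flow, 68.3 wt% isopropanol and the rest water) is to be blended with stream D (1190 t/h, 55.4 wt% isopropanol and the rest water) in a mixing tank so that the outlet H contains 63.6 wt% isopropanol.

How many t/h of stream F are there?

2076 t/h

Let F be the unknown flow. Total out = 1190 + F.
isopropanol balance: 659.26 + 0.683·F = 0.636·(1190 + F)
(0.683 − 0.636)·F = 0.636×1190 − 659.26 = 97.58
F = 97.58 / 0.047 = 2076.2 t/h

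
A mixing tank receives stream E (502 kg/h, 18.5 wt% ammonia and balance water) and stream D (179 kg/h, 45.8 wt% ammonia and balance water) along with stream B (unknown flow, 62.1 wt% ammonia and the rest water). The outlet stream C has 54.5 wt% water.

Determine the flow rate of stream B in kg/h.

813.3 kg/h

Let B be the unknown flow. Total out = 681 + B.
water balance: 506.15 + 0.379·B = 0.545·(681 + B)
(0.379 − 0.545)·B = 0.545×681 − 506.15 = -135
B = -135 / -0.166 = 813.27 kg/h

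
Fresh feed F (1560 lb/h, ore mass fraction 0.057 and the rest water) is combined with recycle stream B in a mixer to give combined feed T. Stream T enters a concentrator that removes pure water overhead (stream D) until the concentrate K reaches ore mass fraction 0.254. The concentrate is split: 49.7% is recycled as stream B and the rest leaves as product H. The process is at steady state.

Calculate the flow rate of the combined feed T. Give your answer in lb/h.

1906 lb/h

Overall ore balance (none leaves overhead): ore in fresh feed = ore in product, i.e. 1560×0.057 = (1−0.497)·K·0.254.
K = 88.92/(0.254×0.503) = 695.98 lb/h.
Recycle B = 0.497×695.98 = 345.9 lb/h.
Combined feed T = 1560 + 345.9 = 1905.9 lb/h.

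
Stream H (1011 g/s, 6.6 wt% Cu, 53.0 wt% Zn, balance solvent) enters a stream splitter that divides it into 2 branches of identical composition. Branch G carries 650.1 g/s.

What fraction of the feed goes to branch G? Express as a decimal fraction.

0.643

Fraction to G = 650.1/1011 = 0.6430.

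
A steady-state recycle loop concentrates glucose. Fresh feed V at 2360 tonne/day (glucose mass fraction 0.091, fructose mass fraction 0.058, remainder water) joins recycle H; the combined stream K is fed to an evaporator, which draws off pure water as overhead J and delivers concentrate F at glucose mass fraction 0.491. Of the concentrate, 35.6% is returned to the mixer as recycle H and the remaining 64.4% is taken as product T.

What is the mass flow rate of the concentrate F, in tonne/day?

Overall glucose balance (none leaves overhead): glucose in fresh feed = glucose in product, i.e. 2360×0.091 = (1−0.356)·F·0.491.
F = 214.76/(0.491×0.644) = 679.18 tonne/day.

679.2 tonne/day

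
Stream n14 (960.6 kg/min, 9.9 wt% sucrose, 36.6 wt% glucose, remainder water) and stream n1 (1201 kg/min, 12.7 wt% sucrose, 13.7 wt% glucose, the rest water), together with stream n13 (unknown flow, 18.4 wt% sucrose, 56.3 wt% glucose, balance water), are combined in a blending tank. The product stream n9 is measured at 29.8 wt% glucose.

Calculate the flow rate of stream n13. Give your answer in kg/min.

Let n13 be the unknown flow. Total out = 2161.6 + n13.
glucose balance: 516.12 + 0.563·n13 = 0.298·(2161.6 + n13)
(0.563 − 0.298)·n13 = 0.298×2161.6 − 516.12 = 128.04
n13 = 128.04 / 0.265 = 483.17 kg/min

483.2 kg/min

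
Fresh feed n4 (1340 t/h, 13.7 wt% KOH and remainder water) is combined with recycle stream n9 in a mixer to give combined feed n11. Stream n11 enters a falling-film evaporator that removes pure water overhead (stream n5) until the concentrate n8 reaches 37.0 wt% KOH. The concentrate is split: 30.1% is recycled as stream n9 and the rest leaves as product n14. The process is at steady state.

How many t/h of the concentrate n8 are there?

Overall KOH balance (none leaves overhead): KOH in fresh feed = KOH in product, i.e. 1340×0.137 = (1−0.301)·n8·0.370.
n8 = 183.58/(0.370×0.699) = 709.82 t/h.

709.8 t/h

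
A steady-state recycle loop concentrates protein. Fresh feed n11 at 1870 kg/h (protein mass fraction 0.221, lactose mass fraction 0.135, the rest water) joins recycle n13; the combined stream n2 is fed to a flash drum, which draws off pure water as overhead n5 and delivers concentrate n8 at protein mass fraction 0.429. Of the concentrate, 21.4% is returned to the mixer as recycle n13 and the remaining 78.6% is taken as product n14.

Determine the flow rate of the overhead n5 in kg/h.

Overall protein balance (none leaves overhead): protein in fresh feed = protein in product, i.e. 1870×0.221 = (1−0.214)·n8·0.429.
n8 = 413.27/(0.429×0.786) = 1225.6 kg/h.
Recycle n13 = 0.214×1225.6 = 262.28 kg/h.
Combined feed n2 = 1870 + 262.28 = 2132.3 kg/h.
Overhead n5 = n2 − n8 = 2132.3 − 1225.6 = 906.67 kg/h.

906.7 kg/h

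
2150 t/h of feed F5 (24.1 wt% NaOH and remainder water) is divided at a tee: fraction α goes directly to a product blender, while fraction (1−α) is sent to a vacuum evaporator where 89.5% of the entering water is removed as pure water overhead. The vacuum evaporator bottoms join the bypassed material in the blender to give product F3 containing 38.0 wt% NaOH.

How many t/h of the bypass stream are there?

All 2150×0.241 = 518.15 t/h of NaOH reaches F3, so F3 = 518.15/0.380 = 1363.6 t/h and vapour = 786.45 t/h.
The evaporator receives (1−α)·2150 of feed at 0.759 water and removes 0.895 of that water:
0.895×0.759×(1−α)×2150 = 786.45
(1−α) = 786.45/1460.5 = 0.5385;  α = 0.4615.
Bypass flow = 0.4615×2150 = 992.28 t/h.

992.3 t/h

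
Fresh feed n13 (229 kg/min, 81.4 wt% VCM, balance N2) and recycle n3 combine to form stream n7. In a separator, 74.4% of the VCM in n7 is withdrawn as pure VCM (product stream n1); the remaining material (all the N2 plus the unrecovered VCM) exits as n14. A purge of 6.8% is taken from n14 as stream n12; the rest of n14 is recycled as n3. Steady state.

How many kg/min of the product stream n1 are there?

182.1 kg/min

VCM in n7: m_A = 229×0.814 + (1−0.068)·(1−0.744)·m_A, so m_A = 186.41/0.7614 = 244.82 kg/min.
Product n1 = 0.744×244.82 = 182.14 kg/min.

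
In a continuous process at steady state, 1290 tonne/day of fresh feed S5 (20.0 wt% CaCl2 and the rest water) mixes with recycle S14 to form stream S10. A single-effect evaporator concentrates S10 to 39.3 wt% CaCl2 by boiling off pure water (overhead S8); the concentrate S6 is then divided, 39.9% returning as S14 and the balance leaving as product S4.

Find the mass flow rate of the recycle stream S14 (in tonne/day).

Overall CaCl2 balance (none leaves overhead): CaCl2 in fresh feed = CaCl2 in product, i.e. 1290×0.200 = (1−0.399)·S6·0.393.
S6 = 258/(0.393×0.601) = 1092.3 tonne/day.
Recycle S14 = 0.399×1092.3 = 435.84 tonne/day.

435.8 tonne/day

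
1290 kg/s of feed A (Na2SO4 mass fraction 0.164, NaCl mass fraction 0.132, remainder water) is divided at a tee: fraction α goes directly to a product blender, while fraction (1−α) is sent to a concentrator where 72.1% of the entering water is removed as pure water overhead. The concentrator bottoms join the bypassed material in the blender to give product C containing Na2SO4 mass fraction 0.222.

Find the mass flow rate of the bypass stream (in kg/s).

626 kg/s

All 1290×0.164 = 211.56 kg/s of Na2SO4 reaches C, so C = 211.56/0.222 = 952.97 kg/s and vapour = 337.03 kg/s.
The evaporator receives (1−α)·1290 of feed at 0.704 water and removes 0.721 of that water:
0.721×0.704×(1−α)×1290 = 337.03
(1−α) = 337.03/654.78 = 0.5147;  α = 0.4853.
Bypass flow = 0.4853×1290 = 626.02 kg/s.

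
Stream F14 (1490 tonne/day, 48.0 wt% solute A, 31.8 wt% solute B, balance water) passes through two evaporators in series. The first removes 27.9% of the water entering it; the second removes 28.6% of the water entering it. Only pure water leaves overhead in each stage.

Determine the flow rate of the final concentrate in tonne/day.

water in feed = 1490×0.202 = 300.98 tonne/day.
After stage 1: water left = (1−0.279)×300.98 = 217.01; stream total = 1406 tonne/day.
After stage 2: water left = (1−0.286)×217.01 = 154.94; final concentrate = 1344 tonne/day.

1344 tonne/day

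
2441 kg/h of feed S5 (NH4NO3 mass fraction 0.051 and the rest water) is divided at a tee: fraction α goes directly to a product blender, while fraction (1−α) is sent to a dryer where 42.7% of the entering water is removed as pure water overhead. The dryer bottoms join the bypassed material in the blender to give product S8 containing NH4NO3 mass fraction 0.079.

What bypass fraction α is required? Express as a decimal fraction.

All 2441×0.051 = 124.49 kg/h of NH4NO3 reaches S8, so S8 = 124.49/0.079 = 1575.8 kg/h and vapour = 865.16 kg/h.
The evaporator receives (1−α)·2441 of feed at 0.949 water and removes 0.427 of that water:
0.427×0.949×(1−α)×2441 = 865.16
(1−α) = 865.16/989.15 = 0.8747;  α = 0.1253.

0.125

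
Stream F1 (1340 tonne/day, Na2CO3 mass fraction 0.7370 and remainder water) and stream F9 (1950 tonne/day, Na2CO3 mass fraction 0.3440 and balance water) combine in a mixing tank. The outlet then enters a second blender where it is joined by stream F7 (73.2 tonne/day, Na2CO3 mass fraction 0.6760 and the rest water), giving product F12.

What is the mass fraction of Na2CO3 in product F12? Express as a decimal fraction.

Overall, product flow = 3363.2 tonne/day.
Na2CO3 in = 1340×0.737 + 1950×0.344 + 73.2×0.676 = 1707.9 tonne/day.
Na2CO3 fraction in F12 = 0.5078.

0.5078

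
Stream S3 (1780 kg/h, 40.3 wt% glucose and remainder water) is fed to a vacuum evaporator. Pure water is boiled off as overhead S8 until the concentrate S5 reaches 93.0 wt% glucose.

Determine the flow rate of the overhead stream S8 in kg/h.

glucose is conserved: 1780×0.403 = 717.34 kg/h all reports to the concentrate.
Concentrate = 717.34/(target fraction) = 771.33 kg/h.
Overhead = 1780 − 771.33 = 1008.7 kg/h.

1009 kg/h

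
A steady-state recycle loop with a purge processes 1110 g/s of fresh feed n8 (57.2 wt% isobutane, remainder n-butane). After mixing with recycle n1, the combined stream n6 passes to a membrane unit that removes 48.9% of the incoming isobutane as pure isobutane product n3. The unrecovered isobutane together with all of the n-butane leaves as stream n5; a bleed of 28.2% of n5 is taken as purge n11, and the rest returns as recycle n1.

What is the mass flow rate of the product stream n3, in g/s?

isobutane in n6: m_A = 1110×0.572 + (1−0.282)·(1−0.489)·m_A, so m_A = 634.92/0.6331 = 1002.9 g/s.
Product n3 = 0.489×1002.9 = 490.4 g/s.

490.4 g/s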